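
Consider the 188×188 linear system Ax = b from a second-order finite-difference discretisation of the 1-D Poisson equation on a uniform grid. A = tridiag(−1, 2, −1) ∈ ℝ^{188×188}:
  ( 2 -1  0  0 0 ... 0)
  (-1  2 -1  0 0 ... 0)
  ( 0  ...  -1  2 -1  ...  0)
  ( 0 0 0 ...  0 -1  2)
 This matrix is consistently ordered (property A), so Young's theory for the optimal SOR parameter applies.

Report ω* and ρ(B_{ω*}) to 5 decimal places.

ω* = 1.96730, ρ_SOR = 0.96730

ρ_J = max_k |cos(kπ/189)| = cos(π/189) = 0.99986
√(1 − cos²(π/189)) = sin(π/189) ≈ 0.016621.
[ω*] 2 ÷ (1 + 0.016621) = 2 ÷ 1.016621 = 1.96730.
ρ_SOR = ω* − 1 = 1.96730 − 1 = 0.96730.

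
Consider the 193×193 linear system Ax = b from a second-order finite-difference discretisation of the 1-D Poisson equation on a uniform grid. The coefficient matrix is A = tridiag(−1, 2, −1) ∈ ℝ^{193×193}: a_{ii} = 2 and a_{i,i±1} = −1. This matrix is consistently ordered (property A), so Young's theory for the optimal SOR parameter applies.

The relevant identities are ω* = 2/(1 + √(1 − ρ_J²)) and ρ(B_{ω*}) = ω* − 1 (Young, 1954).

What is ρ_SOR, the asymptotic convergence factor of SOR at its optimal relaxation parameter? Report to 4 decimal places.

ρ_SOR = 0.9681

[ρ_J] n=193: ρ(B_J) = cos(π/(n+1)) = cos(π/194) = 0.9999.
√(1 − cos²(π/194)) = sin(π/194) ≈ 0.01619.
Then 2/(1+√(1−ρ_J²)) = 2/(1+0.01619); ω* = 2/1.01619 = 1.9681.
ρ(B_{ω*}) = ω*−1 = 0.9681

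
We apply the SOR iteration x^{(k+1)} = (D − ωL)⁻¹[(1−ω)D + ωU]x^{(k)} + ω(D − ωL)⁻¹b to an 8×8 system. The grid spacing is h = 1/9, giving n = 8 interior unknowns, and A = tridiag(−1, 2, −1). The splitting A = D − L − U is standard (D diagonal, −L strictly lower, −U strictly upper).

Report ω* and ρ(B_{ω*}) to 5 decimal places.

B_J for the 8×8 system has eigenvalues cos(kπ/9); ρ_J = cos(π/9) = 0.93969.
√(1−ρ_J²) = |sin(π/9)| = 0.342020
ω* = 2/(1+0.342020) = 1.49029
ρ_SOR = ω* − 1 ≈ 0.49029.

ω* = 1.49029, ρ_SOR = 0.49029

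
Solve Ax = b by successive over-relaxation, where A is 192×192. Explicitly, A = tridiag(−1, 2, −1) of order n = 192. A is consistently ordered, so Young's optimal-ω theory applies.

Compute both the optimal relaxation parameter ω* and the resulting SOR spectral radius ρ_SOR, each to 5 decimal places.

½·tridiag(1,0,1) at n=192: λ_k = cos(kπ/193); max |λ| at k=1 ⇒ ρ_J = cos(π/193) ≈ 0.99987.
1 − cos²(π/193) = sin²(π/193) ⇒ √(1−ρ_J²) = sin(π/193) = 0.016277.
So ω* = 2/1.016277 = 1.96797 (Young).
Hence ρ(B_{ω*}) = 1.96797 − 1 = 0.96797.

ω* = 1.96797, ρ_SOR = 0.96797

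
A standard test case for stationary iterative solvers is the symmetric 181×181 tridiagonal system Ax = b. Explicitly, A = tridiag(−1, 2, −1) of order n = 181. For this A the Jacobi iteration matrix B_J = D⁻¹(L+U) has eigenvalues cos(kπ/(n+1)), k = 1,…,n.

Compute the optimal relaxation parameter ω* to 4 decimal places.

ω* = 1.9661

With n=181, ρ(Jacobi) = cos(π/182) = 0.9999.
√(1−ρ_J²) simplifies to sin(π/182) = 0.01726.
So ω* = 2/1.01726 = 1.9661 (Young).
ρ(B_{ω*}) = ω*−1 = 0.9661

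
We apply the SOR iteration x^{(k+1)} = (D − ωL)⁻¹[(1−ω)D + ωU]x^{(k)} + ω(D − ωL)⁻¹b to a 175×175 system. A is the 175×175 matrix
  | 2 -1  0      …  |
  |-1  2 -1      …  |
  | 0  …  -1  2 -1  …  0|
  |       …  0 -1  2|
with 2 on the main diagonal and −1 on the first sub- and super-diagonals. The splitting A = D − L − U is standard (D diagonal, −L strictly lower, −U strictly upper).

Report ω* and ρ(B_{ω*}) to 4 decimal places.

spectrum of D⁻¹(L+U) = {cos(kπ/176) : 1≤k≤175}; ρ_J = cos(π/176) = 0.9998.
√(1−ρ_J²) simplifies to sin(π/176) = 0.01785.
ω* = 2/(1+0.01785) = 1.9649
Hence ρ(B_{ω*}) = 1.9649 − 1 = 0.9649.

ω* = 1.9649, ρ_SOR = 0.9649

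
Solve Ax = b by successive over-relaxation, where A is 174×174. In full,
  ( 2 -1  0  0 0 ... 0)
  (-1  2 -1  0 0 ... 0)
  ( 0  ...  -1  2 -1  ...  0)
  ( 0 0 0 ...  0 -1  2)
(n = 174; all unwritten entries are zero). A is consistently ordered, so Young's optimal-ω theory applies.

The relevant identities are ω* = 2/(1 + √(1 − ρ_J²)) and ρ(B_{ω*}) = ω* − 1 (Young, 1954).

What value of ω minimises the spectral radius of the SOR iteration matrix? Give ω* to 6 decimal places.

ω* = 1.964731

ρ_J = max_k |cos(kπ/175)| = cos(π/175) = 0.999839
√(1 − cos²(π/175)) = sin(π/175) ≈ 0.0179510.
[ω*] 2 ÷ (1 + 0.0179510) = 2 ÷ 1.0179510 = 1.964731.
and ρ(B_{ω*}) = 1.964731 − 1 = 0.964731.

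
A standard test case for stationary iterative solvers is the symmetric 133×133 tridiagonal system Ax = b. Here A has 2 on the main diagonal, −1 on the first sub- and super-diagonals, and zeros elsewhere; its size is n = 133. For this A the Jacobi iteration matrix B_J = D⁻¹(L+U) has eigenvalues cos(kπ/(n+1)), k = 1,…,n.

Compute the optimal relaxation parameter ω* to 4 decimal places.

With n=133, ρ(Jacobi) = cos(π/134) = 0.9997.
1 − cos²(π/134) = sin²(π/134) ⇒ √(1−ρ_J²) = sin(π/134) = 0.02344.
ω* = 2/(1 + 0.02344) = 2/1.02344 = 1.9542.
Hence ρ(B_{ω*}) = 1.9542 − 1 = 0.9542.

ω* = 1.9542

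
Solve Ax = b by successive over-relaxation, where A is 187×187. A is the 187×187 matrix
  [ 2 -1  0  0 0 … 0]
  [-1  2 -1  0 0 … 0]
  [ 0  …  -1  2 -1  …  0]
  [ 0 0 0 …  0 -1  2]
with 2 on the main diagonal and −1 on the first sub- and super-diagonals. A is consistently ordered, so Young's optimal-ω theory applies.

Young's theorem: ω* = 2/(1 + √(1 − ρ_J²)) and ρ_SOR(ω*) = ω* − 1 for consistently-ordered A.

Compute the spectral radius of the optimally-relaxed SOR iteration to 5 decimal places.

½·tridiag(1,0,1) at n=187: λ_k = cos(kπ/188); max |λ| at k=1 ⇒ ρ_J = cos(π/188) ≈ 0.99986.
1 − cos²(π/188) = sin²(π/188) ⇒ √(1−ρ_J²) = sin(π/188) = 0.016710.
[ω*] 2 ÷ (1 + 0.016710) = 2 ÷ 1.016710 = 1.96713.
ρ_SOR = ω* − 1 = 1.96713 − 1 = 0.96713.

ρ_SOR = 0.96713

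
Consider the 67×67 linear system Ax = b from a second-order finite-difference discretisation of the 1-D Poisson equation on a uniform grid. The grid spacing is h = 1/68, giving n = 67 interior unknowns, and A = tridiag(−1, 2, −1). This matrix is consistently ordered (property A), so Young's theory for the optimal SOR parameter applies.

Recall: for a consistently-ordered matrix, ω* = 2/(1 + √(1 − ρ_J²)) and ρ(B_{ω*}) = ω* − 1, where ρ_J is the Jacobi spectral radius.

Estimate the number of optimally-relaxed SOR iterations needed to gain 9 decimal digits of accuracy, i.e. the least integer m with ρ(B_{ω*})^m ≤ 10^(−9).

With n=67, ρ(Jacobi) = cos(π/68) = 0.9989330.
√(1−ρ_J²) simplifies to sin(π/68) = 0.0461835.
ω* = 2 / (1 + 0.0461835) = 2 / 1.0461835 ≈ 1.9117105.
ρ_SOR = ω* − 1 = 1.9117105 − 1 = 0.9117105.
Need (0.9117105)^m ≤ 10^(−9): m ≥ 9·ln10/|ln 0.9117105| = 20.7233/0.0924328 = 224.199 ⇒ m = 225.

m = 225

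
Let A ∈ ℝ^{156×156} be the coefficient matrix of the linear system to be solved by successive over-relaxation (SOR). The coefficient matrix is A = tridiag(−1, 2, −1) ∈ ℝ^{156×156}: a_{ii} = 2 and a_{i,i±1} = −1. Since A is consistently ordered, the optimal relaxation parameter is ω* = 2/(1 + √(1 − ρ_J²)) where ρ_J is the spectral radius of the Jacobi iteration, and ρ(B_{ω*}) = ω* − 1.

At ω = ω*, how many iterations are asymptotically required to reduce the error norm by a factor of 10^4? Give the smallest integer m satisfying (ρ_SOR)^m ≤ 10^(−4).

m = 231

n=156: λ(B_J) = 1 − λ(A)/2 = cos(kπ/157); k=1 gives ρ_J = 0.9997998.
root = sin(π/157) = 0.0200088  (since 1−cos² = sin²).
Then 2/(1+√(1−ρ_J²)) = 2/(1+0.0200088); ω* = 2/1.0200088 = 1.9607674.
and ρ(B_{ω*}) = 1.9607674 − 1 = 0.9607674.
4·ln10 = 9.21034; −ln(0.9607674) = 0.0400229; m = ⌈9.21034/0.0400229⌉ = ⌈230.127⌉ = 231.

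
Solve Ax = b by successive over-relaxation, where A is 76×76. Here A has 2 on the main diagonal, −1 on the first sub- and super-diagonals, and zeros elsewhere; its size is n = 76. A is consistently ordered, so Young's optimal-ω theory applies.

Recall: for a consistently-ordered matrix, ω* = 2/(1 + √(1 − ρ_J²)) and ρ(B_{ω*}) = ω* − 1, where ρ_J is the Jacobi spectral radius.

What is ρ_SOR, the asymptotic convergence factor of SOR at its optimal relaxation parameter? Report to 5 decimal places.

ρ_SOR = 0.92162

½·tridiag(1,0,1) at n=76: λ_k = cos(kπ/77); max |λ| at k=1 ⇒ ρ_J = cos(π/77) ≈ 0.99917.
1 − cos²(π/77) = sin²(π/77) ⇒ √(1−ρ_J²) = sin(π/77) = 0.040789.
ω* = 2 / (1 + 0.040789) = 2 / 1.040789 ≈ 1.92162.
and ρ(B_{ω*}) = 1.92162 − 1 = 0.92162.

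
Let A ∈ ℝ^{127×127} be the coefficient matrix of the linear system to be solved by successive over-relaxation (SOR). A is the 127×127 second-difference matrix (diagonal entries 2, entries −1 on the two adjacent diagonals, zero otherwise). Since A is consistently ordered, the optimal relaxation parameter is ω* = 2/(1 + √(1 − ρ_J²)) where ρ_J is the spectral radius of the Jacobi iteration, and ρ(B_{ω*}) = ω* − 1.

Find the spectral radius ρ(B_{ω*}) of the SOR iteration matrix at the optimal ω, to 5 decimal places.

B_J for the 127×127 system has eigenvalues cos(kπ/128); ρ_J = cos(π/128) = 0.99970.
1 − cos²(π/128) = sin²(π/128) ⇒ √(1−ρ_J²) = sin(π/128) = 0.024541.
ω* = 2/(1+0.024541) = 1.95209
ρ(B_{ω*}) = ω*−1 = 0.95209

ρ_SOR = 0.95209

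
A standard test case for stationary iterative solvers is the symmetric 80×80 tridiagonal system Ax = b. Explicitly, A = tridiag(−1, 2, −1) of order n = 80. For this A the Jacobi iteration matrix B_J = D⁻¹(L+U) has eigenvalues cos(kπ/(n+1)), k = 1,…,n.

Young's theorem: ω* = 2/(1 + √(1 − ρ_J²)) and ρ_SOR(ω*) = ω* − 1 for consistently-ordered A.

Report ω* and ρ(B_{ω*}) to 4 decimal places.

ω* = 1.9253, ρ_SOR = 0.9253

ρ_J = max_k |cos(kπ/81)| = cos(π/81) = 0.9992
root = sin(π/81) = 0.03878  (since 1−cos² = sin²).
[ω*] 2 ÷ (1 + 0.03878) = 2 ÷ 1.03878 = 1.9253.
ρ_SOR = ω* − 1 = 1.9253 − 1 = 0.9253.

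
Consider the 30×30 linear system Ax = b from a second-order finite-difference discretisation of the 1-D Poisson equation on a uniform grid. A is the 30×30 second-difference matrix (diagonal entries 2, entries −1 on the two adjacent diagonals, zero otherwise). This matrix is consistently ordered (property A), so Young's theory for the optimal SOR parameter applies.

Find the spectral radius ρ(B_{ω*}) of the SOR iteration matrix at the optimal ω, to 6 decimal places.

ρ_SOR = 0.816253

½·tridiag(1,0,1) at n=30: λ_k = cos(kπ/31); max |λ| at k=1 ⇒ ρ_J = cos(π/31) ≈ 0.994869.
√(1−ρ_J²) = |sin(π/31)| = 0.1011683
Young: ω* = 2/(1+√(1−ρ_J²)) = 2/(1+0.1011683) = 2/1.1011683 = 1.816253.
ρ_SOR = ω* − 1 ≈ 0.816253.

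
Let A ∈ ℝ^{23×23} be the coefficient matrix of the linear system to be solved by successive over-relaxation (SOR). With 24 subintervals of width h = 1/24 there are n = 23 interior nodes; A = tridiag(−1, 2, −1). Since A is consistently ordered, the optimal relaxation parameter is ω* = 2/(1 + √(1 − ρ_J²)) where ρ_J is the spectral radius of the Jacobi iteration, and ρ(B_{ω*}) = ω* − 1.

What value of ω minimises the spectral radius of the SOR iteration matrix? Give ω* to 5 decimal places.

n=23: λ(B_J) = 1 − λ(A)/2 = cos(kπ/24); k=1 gives ρ_J = 0.99144.
√(1−ρ_J²) simplifies to sin(π/24) = 0.130526.
So ω* = 2/1.130526 = 1.76909 (Young).
ρ(B_{ω*}) = ω*−1 = 0.76909

ω* = 1.76909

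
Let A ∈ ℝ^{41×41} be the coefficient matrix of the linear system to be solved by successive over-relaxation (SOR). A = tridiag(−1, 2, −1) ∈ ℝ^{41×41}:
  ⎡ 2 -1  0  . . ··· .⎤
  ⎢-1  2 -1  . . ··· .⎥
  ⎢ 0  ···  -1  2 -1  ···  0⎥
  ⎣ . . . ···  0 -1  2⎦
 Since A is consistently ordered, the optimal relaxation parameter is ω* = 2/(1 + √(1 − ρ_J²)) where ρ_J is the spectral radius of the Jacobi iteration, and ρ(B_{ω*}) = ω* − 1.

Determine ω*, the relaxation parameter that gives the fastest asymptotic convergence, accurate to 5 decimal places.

ω* = 1.86093

n=41: λ(B_J) = 1 − λ(A)/2 = cos(kπ/42); k=1 gives ρ_J = 0.99720.
root = sin(π/42) = 0.074730  (since 1−cos² = sin²).
[ω*] 2 ÷ (1 + 0.074730) = 2 ÷ 1.074730 = 1.86093.
ρ_SOR = ω* − 1 = 1.86093 − 1 = 0.86093.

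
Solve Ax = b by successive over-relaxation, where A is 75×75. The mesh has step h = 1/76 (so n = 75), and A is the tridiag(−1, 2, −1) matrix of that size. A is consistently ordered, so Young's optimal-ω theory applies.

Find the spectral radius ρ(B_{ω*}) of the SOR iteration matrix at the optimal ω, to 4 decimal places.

ρ_SOR = 0.9206

B_J for the 75×75 system has eigenvalues cos(kπ/76); ρ_J = cos(π/76) = 0.9991.
1 − cos²(π/76) = sin²(π/76) ⇒ √(1−ρ_J²) = sin(π/76) = 0.04132.
[ω*] 2 ÷ (1 + 0.04132) = 2 ÷ 1.04132 = 1.9206.
ρ_SOR = ω* − 1 = 1.9206 − 1 = 0.9206.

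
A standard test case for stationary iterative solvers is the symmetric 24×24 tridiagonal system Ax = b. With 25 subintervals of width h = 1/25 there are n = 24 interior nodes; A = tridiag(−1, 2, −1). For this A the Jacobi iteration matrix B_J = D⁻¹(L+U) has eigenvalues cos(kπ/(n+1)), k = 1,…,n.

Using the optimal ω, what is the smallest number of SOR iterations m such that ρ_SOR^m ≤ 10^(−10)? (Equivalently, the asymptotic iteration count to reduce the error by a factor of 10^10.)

[ρ_J] n=24: ρ(B_J) = cos(π/(n+1)) = cos(π/25) = 0.9921147.
1 − cos²(π/25) = sin²(π/25) ⇒ √(1−ρ_J²) = sin(π/25) = 0.1253332.
[ω*] 2 ÷ (1 + 0.1253332) = 2 ÷ 1.1253332 = 1.7772514.
[ρ_SOR] ω* − 1 = 0.7772514.
(0.7772514)^m ≤ 10^{−10}  ⇒  m·ln(0.7772514) ≤ −10·ln10  ⇒  m ≥ 91.376  ⇒  m = 92

m = 92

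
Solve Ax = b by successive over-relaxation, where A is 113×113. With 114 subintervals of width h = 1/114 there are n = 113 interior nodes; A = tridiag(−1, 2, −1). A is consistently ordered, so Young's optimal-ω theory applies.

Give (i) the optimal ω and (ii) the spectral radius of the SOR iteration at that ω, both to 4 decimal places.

n=113: λ(B_J) = 1 − λ(A)/2 = cos(kπ/114); k=1 gives ρ_J = 0.9996.
root = sin(π/114) = 0.02755  (since 1−cos² = sin²).
So ω* = 2/1.02755 = 1.9464 (Young).
Hence ρ(B_{ω*}) = 1.9464 − 1 = 0.9464.

ω* = 1.9464, ρ_SOR = 0.9464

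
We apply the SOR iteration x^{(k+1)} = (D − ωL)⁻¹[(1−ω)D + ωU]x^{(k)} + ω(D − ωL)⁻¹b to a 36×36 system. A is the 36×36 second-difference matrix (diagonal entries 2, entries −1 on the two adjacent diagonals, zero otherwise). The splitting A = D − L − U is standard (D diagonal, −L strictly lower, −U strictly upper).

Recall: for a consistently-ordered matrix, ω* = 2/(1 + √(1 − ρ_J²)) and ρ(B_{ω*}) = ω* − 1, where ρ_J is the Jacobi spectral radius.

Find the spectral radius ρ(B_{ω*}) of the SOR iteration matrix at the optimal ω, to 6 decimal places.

ρ_SOR = 0.843648

½·tridiag(1,0,1) at n=36: λ_k = cos(kπ/37); max |λ| at k=1 ⇒ ρ_J = cos(π/37) ≈ 0.996397.
√(1 − cos²(π/37)) = sin(π/37) ≈ 0.0848059.
[ω*] 2 ÷ (1 + 0.0848059) = 2 ÷ 1.0848059 = 1.843648.
[ρ_SOR] ω* − 1 = 0.843648.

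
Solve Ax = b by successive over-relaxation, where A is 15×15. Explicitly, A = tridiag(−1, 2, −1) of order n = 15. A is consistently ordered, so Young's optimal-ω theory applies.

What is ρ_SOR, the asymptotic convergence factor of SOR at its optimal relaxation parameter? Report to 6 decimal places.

ρ_SOR = 0.673514

[ρ_J] n=15: ρ(B_J) = cos(π/(n+1)) = cos(π/16) = 0.980785.
√(1−ρ_J²) = |sin(π/16)| = 0.1950903
ω* = 2/(1+0.1950903) = 1.673514
At ω = 1.673514 every |λ(B_ω)| = ω−1, so ρ_SOR = 0.673514.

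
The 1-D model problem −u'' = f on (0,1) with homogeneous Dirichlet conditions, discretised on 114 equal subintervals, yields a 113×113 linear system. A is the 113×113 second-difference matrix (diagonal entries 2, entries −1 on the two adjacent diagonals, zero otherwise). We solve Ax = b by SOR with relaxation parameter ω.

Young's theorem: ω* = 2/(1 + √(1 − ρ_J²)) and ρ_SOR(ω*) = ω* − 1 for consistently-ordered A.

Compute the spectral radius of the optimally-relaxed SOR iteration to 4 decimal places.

ρ_SOR = 0.9464

[ρ_J] n=113: ρ(B_J) = cos(π/(n+1)) = cos(π/114) = 0.9996.
1 − cos²(π/114) = sin²(π/114) ⇒ √(1−ρ_J²) = sin(π/114) = 0.02755.
So ω* = 2/1.02755 = 1.9464 (Young).
Hence ρ(B_{ω*}) = 1.9464 − 1 = 0.9464.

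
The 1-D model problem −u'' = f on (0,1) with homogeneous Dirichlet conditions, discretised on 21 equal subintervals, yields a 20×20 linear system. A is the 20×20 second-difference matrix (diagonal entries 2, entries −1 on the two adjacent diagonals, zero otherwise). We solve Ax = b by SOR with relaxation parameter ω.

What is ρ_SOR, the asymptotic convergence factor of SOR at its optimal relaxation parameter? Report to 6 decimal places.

B_J for the 20×20 system has eigenvalues cos(kπ/21); ρ_J = cos(π/21) = 0.988831.
√(1−ρ_J²) simplifies to sin(π/21) = 0.1490423.
Young: ω* = 2/(1+√(1−ρ_J²)) = 2/(1+0.1490423) = 2/1.1490423 = 1.740580.
[ρ_SOR] ω* − 1 = 0.740580.

ρ_SOR = 0.740580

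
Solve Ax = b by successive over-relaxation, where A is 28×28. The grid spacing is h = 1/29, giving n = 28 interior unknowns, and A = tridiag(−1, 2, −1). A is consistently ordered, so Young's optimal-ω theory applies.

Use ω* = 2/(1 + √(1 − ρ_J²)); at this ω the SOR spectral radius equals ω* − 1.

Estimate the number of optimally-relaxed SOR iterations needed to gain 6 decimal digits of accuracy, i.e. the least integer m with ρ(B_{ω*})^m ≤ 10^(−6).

m = 64

n=28: λ(B_J) = 1 − λ(A)/2 = cos(kπ/29); k=1 gives ρ_J = 0.9941380.
root = sin(π/29) = 0.1081190  (since 1−cos² = sin²).
Young: ω* = 2/(1+√(1−ρ_J²)) = 2/(1+0.1081190) = 2/1.1081190 = 1.8048603.
Hence ρ(B_{ω*}) = 1.8048603 − 1 = 0.8048603.
ρ_SOR^m ≤ 10^(−6) ⇔ m ≥ 6·ln10/(−ln 0.8048603) = 13.8155/0.217087 = 63.640; m = ⌈63.640⌉ = 64.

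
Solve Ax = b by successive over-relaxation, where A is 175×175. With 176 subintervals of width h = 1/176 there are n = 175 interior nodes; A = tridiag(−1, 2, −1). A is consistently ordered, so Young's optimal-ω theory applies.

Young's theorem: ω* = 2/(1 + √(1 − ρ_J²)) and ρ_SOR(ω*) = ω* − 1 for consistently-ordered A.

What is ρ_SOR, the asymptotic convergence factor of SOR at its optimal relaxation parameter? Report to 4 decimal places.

ρ_SOR = 0.9649

n=175: λ(B_J) = 1 − λ(A)/2 = cos(kπ/176); k=1 gives ρ_J = 0.9998.
root = sin(π/176) = 0.01785  (since 1−cos² = sin²).
ω* = 2/(1+0.01785) = 1.9649
ρ_SOR = ω* − 1 ≈ 0.9649.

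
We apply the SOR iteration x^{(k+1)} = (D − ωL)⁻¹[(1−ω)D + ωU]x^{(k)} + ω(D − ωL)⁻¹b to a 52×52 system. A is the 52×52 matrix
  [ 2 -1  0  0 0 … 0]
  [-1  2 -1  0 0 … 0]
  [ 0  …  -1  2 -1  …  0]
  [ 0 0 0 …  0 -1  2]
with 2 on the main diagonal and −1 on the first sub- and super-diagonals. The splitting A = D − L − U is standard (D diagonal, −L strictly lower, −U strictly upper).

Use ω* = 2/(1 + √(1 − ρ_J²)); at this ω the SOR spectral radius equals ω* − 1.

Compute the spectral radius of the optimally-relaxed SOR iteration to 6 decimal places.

ρ_SOR = 0.888145

½·tridiag(1,0,1) at n=52: λ_k = cos(kπ/53); max |λ| at k=1 ⇒ ρ_J = cos(π/53) ≈ 0.998244.
√(1−ρ_J²) = |sin(π/53)| = 0.0592406
ω* = 2/(1+0.0592406) = 1.888145
Hence ρ(B_{ω*}) = 1.888145 − 1 = 0.888145.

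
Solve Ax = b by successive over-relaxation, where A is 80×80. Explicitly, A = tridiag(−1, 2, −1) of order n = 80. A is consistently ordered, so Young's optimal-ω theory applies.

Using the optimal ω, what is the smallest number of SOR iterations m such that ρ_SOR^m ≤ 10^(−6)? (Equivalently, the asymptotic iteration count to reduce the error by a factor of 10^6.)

spectrum of D⁻¹(L+U) = {cos(kπ/81) : 1≤k≤80}; ρ_J = cos(π/81) = 0.9992480.
√(1 − cos²(π/81)) = sin(π/81) ≈ 0.0387754.
[ω*] 2 ÷ (1 + 0.0387754) = 2 ÷ 1.0387754 = 1.9253440.
ρ(B_{ω*}) = ω*−1 = 0.9253440
Need (0.9253440)^m ≤ 10^(−6): m ≥ 6·ln10/|ln 0.9253440| = 13.8155/0.0775897 = 178.058 ⇒ m = 179.

m = 179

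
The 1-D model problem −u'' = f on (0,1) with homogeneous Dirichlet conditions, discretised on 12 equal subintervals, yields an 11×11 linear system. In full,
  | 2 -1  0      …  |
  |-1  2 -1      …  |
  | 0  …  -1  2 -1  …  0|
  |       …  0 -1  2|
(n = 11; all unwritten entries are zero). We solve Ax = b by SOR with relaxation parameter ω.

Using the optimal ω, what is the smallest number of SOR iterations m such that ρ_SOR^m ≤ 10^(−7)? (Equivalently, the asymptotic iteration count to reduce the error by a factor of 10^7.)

spectrum of D⁻¹(L+U) = {cos(kπ/12) : 1≤k≤11}; ρ_J = cos(π/12) = 0.9659258.
√(1 − cos²(π/12)) = sin(π/12) ≈ 0.2588190.
ω* = 2/(1 + 0.2588190) = 2/1.2588190 = 1.5887908.
ρ(B_{ω*}) = ω*−1 = 0.5887908
7·ln10 = 16.1181; −ln(0.5887908) = 0.529684; m = ⌈16.1181/0.529684⌉ = ⌈30.430⌉ = 31.

m = 31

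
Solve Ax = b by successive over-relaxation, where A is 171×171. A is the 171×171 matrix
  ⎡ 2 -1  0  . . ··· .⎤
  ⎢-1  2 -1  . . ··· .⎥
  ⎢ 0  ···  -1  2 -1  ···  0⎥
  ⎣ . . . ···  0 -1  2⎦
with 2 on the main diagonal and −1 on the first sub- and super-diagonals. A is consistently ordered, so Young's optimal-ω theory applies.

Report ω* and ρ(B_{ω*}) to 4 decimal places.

ω* = 1.9641, ρ_SOR = 0.9641

spectrum of D⁻¹(L+U) = {cos(kπ/172) : 1≤k≤171}; ρ_J = cos(π/172) = 0.9998.
√(1−ρ_J²) simplifies to sin(π/172) = 0.01826.
So ω* = 2/1.01826 = 1.9641 (Young).
ρ(B_{ω*}) = ω*−1 = 0.9641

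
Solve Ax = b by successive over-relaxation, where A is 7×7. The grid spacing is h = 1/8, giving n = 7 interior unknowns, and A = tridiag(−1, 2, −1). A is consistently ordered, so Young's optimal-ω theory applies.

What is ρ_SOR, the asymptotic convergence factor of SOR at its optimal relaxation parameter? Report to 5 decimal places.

ρ_SOR = 0.44646

½·tridiag(1,0,1) at n=7: λ_k = cos(kπ/8); max |λ| at k=1 ⇒ ρ_J = cos(π/8) ≈ 0.92388.
root = sin(π/8) = 0.382683  (since 1−cos² = sin²).
ω* = 2/(1+0.382683) = 1.44646
Hence ρ(B_{ω*}) = 1.44646 − 1 = 0.44646.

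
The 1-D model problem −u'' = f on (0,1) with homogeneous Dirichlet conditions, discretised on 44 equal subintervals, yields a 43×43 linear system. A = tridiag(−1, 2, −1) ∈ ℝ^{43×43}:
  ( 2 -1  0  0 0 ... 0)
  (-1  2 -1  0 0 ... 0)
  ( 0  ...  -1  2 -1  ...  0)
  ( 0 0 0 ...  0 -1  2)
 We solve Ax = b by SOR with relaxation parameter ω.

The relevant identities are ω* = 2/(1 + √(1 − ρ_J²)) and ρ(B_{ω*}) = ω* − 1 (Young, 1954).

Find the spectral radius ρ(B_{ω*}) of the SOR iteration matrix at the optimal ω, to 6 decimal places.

½·tridiag(1,0,1) at n=43: λ_k = cos(kπ/44); max |λ| at k=1 ⇒ ρ_J = cos(π/44) ≈ 0.997452.
root = sin(π/44) = 0.0713392  (since 1−cos² = sin²).
Young: ω* = 2/(1+√(1−ρ_J²)) = 2/(1+0.0713392) = 2/1.0713392 = 1.866822.
ρ_SOR = ω* − 1 ≈ 0.866822.

ρ_SOR = 0.866822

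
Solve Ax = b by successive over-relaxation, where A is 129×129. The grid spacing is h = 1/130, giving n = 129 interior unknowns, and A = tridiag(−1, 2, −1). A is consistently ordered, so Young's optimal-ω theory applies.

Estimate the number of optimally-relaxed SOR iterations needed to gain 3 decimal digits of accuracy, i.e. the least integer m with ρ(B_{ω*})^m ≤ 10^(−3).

B_J for the 129×129 system has eigenvalues cos(kπ/130); ρ_J = cos(π/130) = 0.9997080.
1 − cos²(π/130) = sin²(π/130) ⇒ √(1−ρ_J²) = sin(π/130) = 0.0241637.
ω* = 2 / (1 + 0.0241637) = 2 / 1.0241637 ≈ 1.9528128.
ρ_SOR = ω* − 1 = 1.9528128 − 1 = 0.9528128.
Need (0.9528128)^m ≤ 10^(−3): m ≥ 3·ln10/|ln 0.9528128| = 6.90776/0.0483368 = 142.909 ⇒ m = 143.

m = 143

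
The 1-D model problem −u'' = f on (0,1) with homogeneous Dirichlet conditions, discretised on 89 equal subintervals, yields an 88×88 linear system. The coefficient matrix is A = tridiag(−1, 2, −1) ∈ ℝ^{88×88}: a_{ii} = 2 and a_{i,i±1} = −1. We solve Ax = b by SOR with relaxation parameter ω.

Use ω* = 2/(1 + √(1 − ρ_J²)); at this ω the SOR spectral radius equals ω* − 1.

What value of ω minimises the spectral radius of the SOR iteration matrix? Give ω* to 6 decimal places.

n=88: λ(B_J) = 1 − λ(A)/2 = cos(kπ/89); k=1 gives ρ_J = 0.999377.
root = sin(π/89) = 0.0352915  (since 1−cos² = sin²).
ω* = 2 / (1 + 0.0352915) = 2 / 1.0352915 ≈ 1.931823.
ρ_SOR = ω* − 1 ≈ 0.931823.

ω* = 1.931823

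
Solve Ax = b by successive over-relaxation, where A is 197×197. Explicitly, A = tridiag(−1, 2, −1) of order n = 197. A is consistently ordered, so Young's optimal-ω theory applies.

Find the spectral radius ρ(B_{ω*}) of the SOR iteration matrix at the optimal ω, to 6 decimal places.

ρ_SOR = 0.968764

spectrum of D⁻¹(L+U) = {cos(kπ/198) : 1≤k≤197}; ρ_J = cos(π/198) = 0.999874.
√(1 − cos²(π/198)) = sin(π/198) ≈ 0.0158660.
ω* = 2 / (1 + 0.0158660) = 2 / 1.0158660 ≈ 1.968764.
ρ_SOR = ω* − 1 = 1.968764 − 1 = 0.968764.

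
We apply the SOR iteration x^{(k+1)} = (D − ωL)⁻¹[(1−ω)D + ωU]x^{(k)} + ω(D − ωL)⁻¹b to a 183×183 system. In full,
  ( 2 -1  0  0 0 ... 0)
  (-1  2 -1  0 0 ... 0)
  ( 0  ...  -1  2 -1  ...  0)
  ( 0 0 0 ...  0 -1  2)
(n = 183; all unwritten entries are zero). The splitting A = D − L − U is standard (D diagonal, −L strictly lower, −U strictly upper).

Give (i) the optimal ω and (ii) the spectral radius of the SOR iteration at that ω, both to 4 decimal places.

ω* = 1.9664, ρ_SOR = 0.9664

With n=183, ρ(Jacobi) = cos(π/184) = 0.9999.
1 − cos²(π/184) = sin²(π/184) ⇒ √(1−ρ_J²) = sin(π/184) = 0.01707.
Then 2/(1+√(1−ρ_J²)) = 2/(1+0.01707); ω* = 2/1.01707 = 1.9664.
[ρ_SOR] ω* − 1 = 0.9664.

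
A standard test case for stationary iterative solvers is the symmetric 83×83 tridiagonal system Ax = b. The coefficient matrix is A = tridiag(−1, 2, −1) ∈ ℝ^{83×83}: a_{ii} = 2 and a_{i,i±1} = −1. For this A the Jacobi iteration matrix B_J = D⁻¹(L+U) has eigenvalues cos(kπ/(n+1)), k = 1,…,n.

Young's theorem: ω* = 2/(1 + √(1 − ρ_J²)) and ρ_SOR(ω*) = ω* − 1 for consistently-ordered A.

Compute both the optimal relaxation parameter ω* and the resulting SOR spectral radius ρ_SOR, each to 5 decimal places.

B_J for the 83×83 system has eigenvalues cos(kπ/84); ρ_J = cos(π/84) = 0.99930.
root = sin(π/84) = 0.037391  (since 1−cos² = sin²).
So ω* = 2/1.037391 = 1.92791 (Young).
[ρ_SOR] ω* − 1 = 0.92791.

ω* = 1.92791, ρ_SOR = 0.92791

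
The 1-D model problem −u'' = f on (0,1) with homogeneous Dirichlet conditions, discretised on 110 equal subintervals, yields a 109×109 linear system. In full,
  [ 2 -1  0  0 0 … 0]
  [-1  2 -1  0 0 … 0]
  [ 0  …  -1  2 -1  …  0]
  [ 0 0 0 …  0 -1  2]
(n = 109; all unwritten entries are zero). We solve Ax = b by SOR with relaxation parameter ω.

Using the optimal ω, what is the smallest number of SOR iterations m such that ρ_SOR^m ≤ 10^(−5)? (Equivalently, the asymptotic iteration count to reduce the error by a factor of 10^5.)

n=109: λ(B_J) = 1 − λ(A)/2 = cos(kπ/110); k=1 gives ρ_J = 0.9995922.
√(1−ρ_J²) = |sin(π/110)| = 0.0285561
[ω*] 2 ÷ (1 + 0.0285561) = 2 ÷ 1.0285561 = 1.9444734.
ρ_SOR = ω* − 1 ≈ 0.9444734.
(0.9444734)^m ≤ 10^{−5}  ⇒  m·ln(0.9444734) ≤ −5·ln10  ⇒  m ≥ 201.529  ⇒  m = 202

m = 202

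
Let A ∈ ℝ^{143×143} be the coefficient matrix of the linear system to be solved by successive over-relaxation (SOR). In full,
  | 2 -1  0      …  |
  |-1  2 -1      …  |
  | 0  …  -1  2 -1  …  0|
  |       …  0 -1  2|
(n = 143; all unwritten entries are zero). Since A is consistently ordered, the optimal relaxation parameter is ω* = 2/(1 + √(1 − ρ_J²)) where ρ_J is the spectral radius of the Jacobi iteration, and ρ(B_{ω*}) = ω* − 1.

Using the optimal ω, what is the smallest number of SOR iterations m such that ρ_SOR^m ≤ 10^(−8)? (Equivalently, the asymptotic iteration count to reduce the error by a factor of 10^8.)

[ρ_J] n=143: ρ(B_J) = cos(π/(n+1)) = cos(π/144) = 0.9997620.
root = sin(π/144) = 0.0218149  (since 1−cos² = sin²).
So ω* = 2/1.0218149 = 1.9573017 (Young).
and ρ(B_{ω*}) = 1.9573017 − 1 = 0.9573017.
ρ_SOR^m ≤ 10^(−8) ⇔ m ≥ 8·ln10/(−ln 0.9573017) = 18.4207/0.0436367 = 422.138; m = ⌈422.138⌉ = 423.

m = 423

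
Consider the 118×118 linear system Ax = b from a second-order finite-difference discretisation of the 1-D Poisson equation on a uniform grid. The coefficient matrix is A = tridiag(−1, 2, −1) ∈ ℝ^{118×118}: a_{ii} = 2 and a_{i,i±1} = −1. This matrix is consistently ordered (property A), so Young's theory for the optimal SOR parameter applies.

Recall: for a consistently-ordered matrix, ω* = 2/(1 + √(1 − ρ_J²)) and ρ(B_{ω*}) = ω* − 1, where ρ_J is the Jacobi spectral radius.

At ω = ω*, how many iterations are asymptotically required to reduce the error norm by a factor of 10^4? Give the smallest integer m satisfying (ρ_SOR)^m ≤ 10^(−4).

m = 175

ρ_J = max_k |cos(kπ/119)| = cos(π/119) = 0.9996515
√(1−ρ_J²) = |sin(π/119)| = 0.0263969
Then 2/(1+√(1−ρ_J²)) = 2/(1+0.0263969); ω* = 2/1.0263969 = 1.9485640.
ρ(B_{ω*}) = ω*−1 = 0.9485640
For 4 digits: m = 4·ln10 / (−ln 0.9485640) = 9.21034/0.052806 = 174.418; round up → m = 175.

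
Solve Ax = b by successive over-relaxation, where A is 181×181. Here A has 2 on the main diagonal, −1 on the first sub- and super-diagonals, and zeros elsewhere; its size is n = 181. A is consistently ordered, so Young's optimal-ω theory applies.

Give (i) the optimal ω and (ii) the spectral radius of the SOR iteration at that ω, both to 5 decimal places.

ω* = 1.96606, ρ_SOR = 0.96606

With n=181, ρ(Jacobi) = cos(π/182) = 0.99985.
√(1−ρ_J²) = |sin(π/182)| = 0.017261
ω* = 2 / (1 + 0.017261) = 2 / 1.017261 ≈ 1.96606.
At ω = 1.96606 every |λ(B_ω)| = ω−1, so ρ_SOR = 0.96606.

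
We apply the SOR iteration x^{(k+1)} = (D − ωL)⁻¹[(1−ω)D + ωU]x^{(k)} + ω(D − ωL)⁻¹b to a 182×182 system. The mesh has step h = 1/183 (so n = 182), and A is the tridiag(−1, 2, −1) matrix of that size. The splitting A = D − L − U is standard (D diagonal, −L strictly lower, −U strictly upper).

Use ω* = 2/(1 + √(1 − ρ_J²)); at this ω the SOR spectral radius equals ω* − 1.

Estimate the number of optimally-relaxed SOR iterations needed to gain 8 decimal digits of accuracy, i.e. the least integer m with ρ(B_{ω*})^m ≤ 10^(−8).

m = 537

B_J for the 182×182 system has eigenvalues cos(kπ/183); ρ_J = cos(π/183) = 0.9998526.
√(1−ρ_J²) = |sin(π/183)| = 0.0171663
[ω*] 2 ÷ (1 + 0.0171663) = 2 ÷ 1.0171663 = 1.9662468.
ρ(B_{ω*}) = ω*−1 = 0.9662468
(0.9662468)^m ≤ 10^{−8}  ⇒  m·ln(0.9662468) ≤ −8·ln10  ⇒  m ≥ 536.484  ⇒  m = 537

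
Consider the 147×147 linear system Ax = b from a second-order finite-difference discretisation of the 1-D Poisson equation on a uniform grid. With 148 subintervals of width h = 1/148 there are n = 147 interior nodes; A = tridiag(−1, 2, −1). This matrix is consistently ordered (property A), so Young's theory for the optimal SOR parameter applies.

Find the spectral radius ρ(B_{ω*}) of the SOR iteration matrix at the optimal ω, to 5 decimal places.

ρ_J = max_k |cos(kπ/148)| = cos(π/148) = 0.99977
√(1−ρ_J²) = |sin(π/148)| = 0.021225
ω* = 2 / (1 + 0.021225) = 2 / 1.021225 ≈ 1.95843.
ρ_SOR = ω* − 1 = 1.95843 − 1 = 0.95843.

ρ_SOR = 0.95843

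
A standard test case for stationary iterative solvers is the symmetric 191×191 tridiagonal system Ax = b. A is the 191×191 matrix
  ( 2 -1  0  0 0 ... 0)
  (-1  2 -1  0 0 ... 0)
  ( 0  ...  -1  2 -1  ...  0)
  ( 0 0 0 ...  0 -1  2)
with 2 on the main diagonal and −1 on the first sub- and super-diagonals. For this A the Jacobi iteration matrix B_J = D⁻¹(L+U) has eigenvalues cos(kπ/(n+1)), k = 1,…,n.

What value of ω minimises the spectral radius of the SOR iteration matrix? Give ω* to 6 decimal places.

ω* = 1.967803

ρ_J = max_k |cos(kπ/192)| = cos(π/192) = 0.999866
√(1−ρ_J²) simplifies to sin(π/192) = 0.0163617.
ω* = 2/(1 + 0.0163617) = 2/1.0163617 = 1.967803.
ρ_SOR = ω* − 1 ≈ 0.967803.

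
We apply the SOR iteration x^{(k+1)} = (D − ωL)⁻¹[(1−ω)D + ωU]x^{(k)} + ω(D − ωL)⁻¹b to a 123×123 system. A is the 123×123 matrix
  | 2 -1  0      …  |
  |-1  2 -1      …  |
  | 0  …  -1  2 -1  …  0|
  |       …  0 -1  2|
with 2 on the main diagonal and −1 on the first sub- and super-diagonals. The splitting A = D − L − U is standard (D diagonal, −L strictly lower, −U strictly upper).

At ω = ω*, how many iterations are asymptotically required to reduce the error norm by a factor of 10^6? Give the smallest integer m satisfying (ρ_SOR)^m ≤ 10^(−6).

m = 273

With n=123, ρ(Jacobi) = cos(π/124) = 0.9996791.
√(1 − cos²(π/124)) = sin(π/124) ≈ 0.0253327.
ω* = 2/(1+0.0253327) = 1.9505864
ρ_SOR = ω* − 1 = 1.9505864 − 1 = 0.9505864.
Need (0.9505864)^m ≤ 10^(−6): m ≥ 6·ln10/|ln 0.9505864| = 13.8155/0.0506762 = 272.623 ⇒ m = 273.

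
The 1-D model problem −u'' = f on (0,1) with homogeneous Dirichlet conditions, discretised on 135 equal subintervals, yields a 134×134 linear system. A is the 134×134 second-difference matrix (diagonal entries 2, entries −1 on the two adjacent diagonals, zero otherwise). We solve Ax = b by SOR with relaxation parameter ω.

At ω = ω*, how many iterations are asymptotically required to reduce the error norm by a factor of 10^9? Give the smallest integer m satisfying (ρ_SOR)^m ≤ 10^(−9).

m = 446

ρ_J = max_k |cos(kπ/135)| = cos(π/135) = 0.9997292
√(1 − cos²(π/135)) = sin(π/135) ≈ 0.0232690.
ω* = 2 / (1 + 0.0232690) = 2 / 1.0232690 ≈ 1.9545203.
ρ(B_{ω*}) = ω*−1 = 0.9545203
(0.9545203)^m ≤ 10^{−9}  ⇒  m·ln(0.9545203) ≤ −9·ln10  ⇒  m ≥ 445.218  ⇒  m = 446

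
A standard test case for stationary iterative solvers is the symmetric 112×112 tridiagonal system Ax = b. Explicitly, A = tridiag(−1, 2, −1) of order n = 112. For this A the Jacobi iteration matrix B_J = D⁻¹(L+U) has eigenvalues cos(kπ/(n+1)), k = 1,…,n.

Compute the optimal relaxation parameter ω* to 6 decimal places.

ω* = 1.945907

B_J for the 112×112 system has eigenvalues cos(kπ/113); ρ_J = cos(π/113) = 0.999614.
1 − cos²(π/113) = sin²(π/113) ⇒ √(1−ρ_J²) = sin(π/113) = 0.0277981.
ω* = 2/(1+0.0277981) = 1.945907
ρ(B_{ω*}) = ω*−1 = 0.945907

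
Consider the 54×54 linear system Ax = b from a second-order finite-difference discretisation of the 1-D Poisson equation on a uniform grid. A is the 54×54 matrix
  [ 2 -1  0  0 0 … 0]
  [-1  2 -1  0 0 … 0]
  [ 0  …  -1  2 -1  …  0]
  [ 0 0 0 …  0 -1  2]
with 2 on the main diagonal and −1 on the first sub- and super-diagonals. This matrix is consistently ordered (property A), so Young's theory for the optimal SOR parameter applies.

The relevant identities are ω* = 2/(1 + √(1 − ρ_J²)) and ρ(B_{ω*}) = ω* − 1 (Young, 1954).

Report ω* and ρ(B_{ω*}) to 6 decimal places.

B_J for the 54×54 system has eigenvalues cos(kπ/55); ρ_J = cos(π/55) = 0.998369.
√(1 − cos²(π/55)) = sin(π/55) ≈ 0.0570888.
Young: ω* = 2/(1+√(1−ρ_J²)) = 2/(1+0.0570888) = 2/1.0570888 = 1.891989.
ρ_SOR = ω* − 1 = 1.891989 − 1 = 0.891989.

ω* = 1.891989, ρ_SOR = 0.891989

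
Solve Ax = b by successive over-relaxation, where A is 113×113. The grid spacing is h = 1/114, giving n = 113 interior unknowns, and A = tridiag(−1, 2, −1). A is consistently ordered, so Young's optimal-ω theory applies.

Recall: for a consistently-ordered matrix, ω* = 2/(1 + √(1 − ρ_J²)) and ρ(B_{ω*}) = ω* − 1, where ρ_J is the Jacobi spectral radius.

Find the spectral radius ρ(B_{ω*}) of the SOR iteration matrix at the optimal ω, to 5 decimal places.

ρ_J = max_k |cos(kπ/114)| = cos(π/114) = 0.99962
1 − cos²(π/114) = sin²(π/114) ⇒ √(1−ρ_J²) = sin(π/114) = 0.027554.
Then 2/(1+√(1−ρ_J²)) = 2/(1+0.027554); ω* = 2/1.027554 = 1.94637.
ρ_SOR = ω* − 1 = 1.94637 − 1 = 0.94637.

ρ_SOR = 0.94637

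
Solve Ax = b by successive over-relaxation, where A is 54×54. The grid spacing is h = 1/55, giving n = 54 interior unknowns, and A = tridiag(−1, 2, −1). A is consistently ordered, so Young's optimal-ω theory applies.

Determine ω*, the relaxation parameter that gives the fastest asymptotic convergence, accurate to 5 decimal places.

ω* = 1.89199

n=54: λ(B_J) = 1 − λ(A)/2 = cos(kπ/55); k=1 gives ρ_J = 0.99837.
√(1−ρ_J²) simplifies to sin(π/55) = 0.057089.
ω* = 2/(1+0.057089) = 1.89199
ρ_SOR = ω* − 1 ≈ 0.89199.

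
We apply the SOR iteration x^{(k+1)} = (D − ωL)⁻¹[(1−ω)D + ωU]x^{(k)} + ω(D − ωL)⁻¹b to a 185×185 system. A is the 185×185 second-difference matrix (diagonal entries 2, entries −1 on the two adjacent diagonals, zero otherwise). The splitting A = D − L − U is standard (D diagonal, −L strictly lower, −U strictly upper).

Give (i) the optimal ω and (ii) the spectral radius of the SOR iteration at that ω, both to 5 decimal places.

ω* = 1.96678, ρ_SOR = 0.96678

B_J for the 185×185 system has eigenvalues cos(kπ/186); ρ_J = cos(π/186) = 0.99986.
√(1−ρ_J²) = |sin(π/186)| = 0.016889
So ω* = 2/1.016889 = 1.96678 (Young).
ρ(B_{ω*}) = ω*−1 = 0.96678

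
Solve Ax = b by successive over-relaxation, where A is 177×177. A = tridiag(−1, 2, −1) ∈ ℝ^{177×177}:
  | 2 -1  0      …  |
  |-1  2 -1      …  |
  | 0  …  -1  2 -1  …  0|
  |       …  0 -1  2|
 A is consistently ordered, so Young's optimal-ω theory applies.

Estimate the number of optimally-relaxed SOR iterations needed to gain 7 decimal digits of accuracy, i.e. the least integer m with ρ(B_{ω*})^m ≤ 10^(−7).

m = 457

n=177: λ(B_J) = 1 − λ(A)/2 = cos(kπ/178); k=1 gives ρ_J = 0.9998443.
√(1−ρ_J²) simplifies to sin(π/178) = 0.0176485.
ω* = 2/(1 + 0.0176485) = 2/1.0176485 = 1.9653151.
ρ_SOR = ω* − 1 = 1.9653151 − 1 = 0.9653151.
m ≥ 7·ln10 / (−ln 0.9653151) = 456.594; smallest integer m = 457.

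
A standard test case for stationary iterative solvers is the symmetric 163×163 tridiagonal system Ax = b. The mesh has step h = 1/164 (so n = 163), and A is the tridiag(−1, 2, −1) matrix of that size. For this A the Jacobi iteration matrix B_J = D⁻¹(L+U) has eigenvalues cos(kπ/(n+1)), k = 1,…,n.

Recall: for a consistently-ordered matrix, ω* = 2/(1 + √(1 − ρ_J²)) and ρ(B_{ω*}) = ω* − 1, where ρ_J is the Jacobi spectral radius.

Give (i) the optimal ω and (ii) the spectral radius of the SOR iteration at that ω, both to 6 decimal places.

ω* = 1.962410, ρ_SOR = 0.962410

spectrum of D⁻¹(L+U) = {cos(kπ/164) : 1≤k≤163}; ρ_J = cos(π/164) = 0.999817.
√(1−ρ_J²) simplifies to sin(π/164) = 0.0191549.
[ω*] 2 ÷ (1 + 0.0191549) = 2 ÷ 1.0191549 = 1.962410.
At ω = 1.962410 every |λ(B_ω)| = ω−1, so ρ_SOR = 0.962410.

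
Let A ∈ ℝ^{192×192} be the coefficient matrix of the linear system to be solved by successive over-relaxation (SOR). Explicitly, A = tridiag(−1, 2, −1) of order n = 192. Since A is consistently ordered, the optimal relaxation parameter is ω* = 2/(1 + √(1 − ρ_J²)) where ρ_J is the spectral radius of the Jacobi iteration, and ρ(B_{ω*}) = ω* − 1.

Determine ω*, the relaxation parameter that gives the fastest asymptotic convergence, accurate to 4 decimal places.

½·tridiag(1,0,1) at n=192: λ_k = cos(kπ/193); max |λ| at k=1 ⇒ ρ_J = cos(π/193) ≈ 0.9999.
√(1−ρ_J²) = |sin(π/193)| = 0.01628
Young: ω* = 2/(1+√(1−ρ_J²)) = 2/(1+0.01628) = 2/1.01628 = 1.9680.
and ρ(B_{ω*}) = 1.9680 − 1 = 0.9680.

ω* = 1.9680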